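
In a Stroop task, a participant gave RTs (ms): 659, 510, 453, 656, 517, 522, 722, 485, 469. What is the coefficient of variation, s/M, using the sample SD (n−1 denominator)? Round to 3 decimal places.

n = 9, Σ = 4993, M = 554.7778
Σ(x−M)² = 76163.556; s = √(76163.556/8) = 97.5728
CV = 97.5728 / 554.7778 = 0.17588

0.176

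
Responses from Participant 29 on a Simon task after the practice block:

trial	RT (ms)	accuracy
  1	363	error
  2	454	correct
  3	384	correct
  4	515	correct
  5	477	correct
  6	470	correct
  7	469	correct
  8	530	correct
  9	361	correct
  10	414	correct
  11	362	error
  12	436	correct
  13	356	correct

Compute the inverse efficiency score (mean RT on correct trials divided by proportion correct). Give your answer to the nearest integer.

Correct trials (n=11): 454, 384, 515, 477, 470, 469, 530, 361, 414, 436, 356
Mean correct RT = 4866/11 = 442.3636 ms
Proportion correct = 11/13
IES = 442.3636 / (11/13) = 522.793 ms

523 ms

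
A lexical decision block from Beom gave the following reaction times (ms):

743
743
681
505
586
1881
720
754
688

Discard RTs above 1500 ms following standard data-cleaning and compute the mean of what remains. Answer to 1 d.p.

Excluded: 1881
Retained (n=8): Σ = 5420
Mean = 5420/8 = 677.5000

677.5 ms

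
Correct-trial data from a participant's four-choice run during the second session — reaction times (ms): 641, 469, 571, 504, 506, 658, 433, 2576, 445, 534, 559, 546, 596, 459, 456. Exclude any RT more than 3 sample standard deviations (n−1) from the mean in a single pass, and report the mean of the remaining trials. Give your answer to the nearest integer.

527 ms

n = 15, ΣRT = 9953, M = 663.533
Σ(x−M)² = 3986627.73; s = √(3986627.73/14) = 533.628
Cutoffs: 663.533 ± 3·533.628 → [-937.4, 2264.4]
Outside: 2576 → excluded.
Retained (n=14): Σ = 7377, mean = 7377/14 = 526.929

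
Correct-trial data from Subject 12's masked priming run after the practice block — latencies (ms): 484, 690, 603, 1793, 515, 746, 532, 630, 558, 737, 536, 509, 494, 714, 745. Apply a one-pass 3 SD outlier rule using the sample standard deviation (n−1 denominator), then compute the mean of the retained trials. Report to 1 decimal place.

n = 15, ΣRT = 10286, M = 685.733
Σ(x−M)² = 1446792.93; s = √(1446792.93/14) = 321.469
Cutoffs: 685.733 ± 3·321.469 → [-278.7, 1650.1]
Outside: 1793 → excluded.
Retained (n=14): Σ = 8493, mean = 8493/14 = 606.643

606.6 ms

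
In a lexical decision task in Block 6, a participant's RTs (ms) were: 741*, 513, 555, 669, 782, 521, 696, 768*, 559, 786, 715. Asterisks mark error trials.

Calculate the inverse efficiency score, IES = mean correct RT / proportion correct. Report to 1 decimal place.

787.1 ms

Correct trials (n=9): 513, 555, 669, 782, 521, 696, 559, 786, 715
Mean correct RT = 5796/9 = 644.0000 ms
Proportion correct = 9/11
IES = 644.0000 / (9/11) = 787.111 ms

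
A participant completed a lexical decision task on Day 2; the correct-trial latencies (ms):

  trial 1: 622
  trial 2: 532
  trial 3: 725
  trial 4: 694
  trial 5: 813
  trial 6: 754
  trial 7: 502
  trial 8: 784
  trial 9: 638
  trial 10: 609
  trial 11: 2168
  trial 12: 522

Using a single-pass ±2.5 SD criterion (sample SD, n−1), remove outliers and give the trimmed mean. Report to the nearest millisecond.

654 ms

n = 12, ΣRT = 9363, M = 780.250
Σ(x−M)² = 2218466.25; s = √(2218466.25/11) = 449.087
Cutoffs: 780.250 ± 2.5·449.087 → [-342.5, 1903.0]
Outside: 2168 → excluded.
Retained (n=11): Σ = 7195, mean = 7195/11 = 654.091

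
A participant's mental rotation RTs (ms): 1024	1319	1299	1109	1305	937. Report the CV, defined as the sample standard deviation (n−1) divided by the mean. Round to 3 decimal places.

n = 6, Σ = 6993, M = 1165.5000
Σ(x−M)² = 136271.500; s = √(136271.500/5) = 165.0888
CV = 165.0888 / 1165.5000 = 0.14165

0.142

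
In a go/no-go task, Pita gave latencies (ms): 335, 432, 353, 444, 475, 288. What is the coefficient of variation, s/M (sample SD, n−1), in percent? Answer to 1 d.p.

n = 6, Σ = 2327, M = 387.8333
Σ(x−M)² = 26674.833; s = √(26674.833/5) = 73.0409
CV = 73.0409 / 387.8333 = 0.18833 = 18.833%

18.8%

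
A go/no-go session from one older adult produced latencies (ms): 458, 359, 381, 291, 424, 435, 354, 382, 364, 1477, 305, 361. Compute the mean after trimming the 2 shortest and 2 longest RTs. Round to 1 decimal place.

Sorted: 291, 305, 354, 359, 361, 364, 381, 382, 424, 435, 458, 1477
Drop lowest 2 (291, 305) and highest 2 (458, 1477)
Remaining (n=8): Σ = 3060, mean = 3060/8 = 382.500

382.5 ms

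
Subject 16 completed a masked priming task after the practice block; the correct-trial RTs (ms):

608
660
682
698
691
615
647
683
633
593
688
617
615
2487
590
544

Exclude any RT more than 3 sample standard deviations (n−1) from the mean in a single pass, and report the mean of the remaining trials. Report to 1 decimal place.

637.6 ms

n = 16, ΣRT = 12051, M = 753.188
Σ(x−M)² = 3235534.44; s = √(3235534.44/15) = 464.438
Cutoffs: 753.188 ± 3·464.438 → [-640.1, 2146.5]
Outside: 2487 → excluded.
Retained (n=15): Σ = 9564, mean = 9564/15 = 637.600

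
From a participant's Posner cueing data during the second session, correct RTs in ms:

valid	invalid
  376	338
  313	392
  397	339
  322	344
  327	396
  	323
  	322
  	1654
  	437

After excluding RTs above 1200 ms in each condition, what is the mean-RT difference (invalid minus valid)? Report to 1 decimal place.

invalid: exclude 1654
M(valid) = 1735/5 = 347.000
M(invalid) = 2891/8 = 361.375
Difference = 361.375 − 347.000 = 14.375 ms

14.4 ms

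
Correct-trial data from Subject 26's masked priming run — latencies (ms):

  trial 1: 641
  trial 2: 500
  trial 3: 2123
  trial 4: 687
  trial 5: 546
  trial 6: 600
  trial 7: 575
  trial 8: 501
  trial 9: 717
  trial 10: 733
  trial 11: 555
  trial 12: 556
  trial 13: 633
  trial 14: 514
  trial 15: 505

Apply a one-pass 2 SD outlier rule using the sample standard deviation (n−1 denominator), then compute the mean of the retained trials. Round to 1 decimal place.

n = 15, ΣRT = 10386, M = 692.400
Σ(x−M)² = 2276903.60; s = √(2276903.60/14) = 403.282
Cutoffs: 692.400 ± 2·403.282 → [-114.2, 1499.0]
Outside: 2123 → excluded.
Retained (n=14): Σ = 8263, mean = 8263/14 = 590.214

590.2 ms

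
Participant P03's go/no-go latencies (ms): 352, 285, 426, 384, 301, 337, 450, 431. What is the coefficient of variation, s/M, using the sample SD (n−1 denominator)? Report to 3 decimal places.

0.167

n = 8, Σ = 2966, M = 370.7500
Σ(x−M)² = 26847.500; s = √(26847.500/7) = 61.9303
CV = 61.9303 / 370.7500 = 0.16704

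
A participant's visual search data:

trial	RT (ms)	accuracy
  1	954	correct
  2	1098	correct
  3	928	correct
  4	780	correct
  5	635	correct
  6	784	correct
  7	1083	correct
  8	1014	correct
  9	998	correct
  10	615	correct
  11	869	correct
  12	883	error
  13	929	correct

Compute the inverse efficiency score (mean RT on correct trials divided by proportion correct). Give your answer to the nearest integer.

Correct trials (n=12): 954, 1098, 928, 780, 635, 784, 1083, 1014, 998, 615, 869, 929
Mean correct RT = 10687/12 = 890.5833 ms
Proportion correct = 12/13
IES = 890.5833 / (12/13) = 964.799 ms

965 ms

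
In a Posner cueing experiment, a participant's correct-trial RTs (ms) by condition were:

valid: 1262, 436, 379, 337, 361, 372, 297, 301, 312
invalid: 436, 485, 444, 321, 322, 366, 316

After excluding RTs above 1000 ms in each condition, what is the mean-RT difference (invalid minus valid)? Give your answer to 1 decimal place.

34.9 ms

valid: exclude 1262
M(valid) = 2795/8 = 349.375
M(invalid) = 2690/7 = 384.286
Difference = 384.286 − 349.375 = 34.911 ms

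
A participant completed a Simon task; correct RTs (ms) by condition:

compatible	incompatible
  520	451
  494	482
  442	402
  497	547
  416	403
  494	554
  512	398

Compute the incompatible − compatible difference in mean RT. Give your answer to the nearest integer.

-20 ms

M(compatible) = 3375/7 = 482.143
M(incompatible) = 3237/7 = 462.429
Difference = 462.429 − 482.143 = -19.714 ms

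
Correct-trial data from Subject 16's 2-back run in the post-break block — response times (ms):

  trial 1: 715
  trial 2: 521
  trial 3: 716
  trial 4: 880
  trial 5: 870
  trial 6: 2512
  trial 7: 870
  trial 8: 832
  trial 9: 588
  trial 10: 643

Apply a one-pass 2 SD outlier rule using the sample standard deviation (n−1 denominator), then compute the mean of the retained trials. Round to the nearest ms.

737 ms

n = 10, ΣRT = 9147, M = 914.700
Σ(x−M)² = 2978322.10; s = √(2978322.10/9) = 575.261
Cutoffs: 914.700 ± 2·575.261 → [-235.8, 2065.2]
Outside: 2512 → excluded.
Retained (n=9): Σ = 6635, mean = 6635/9 = 737.222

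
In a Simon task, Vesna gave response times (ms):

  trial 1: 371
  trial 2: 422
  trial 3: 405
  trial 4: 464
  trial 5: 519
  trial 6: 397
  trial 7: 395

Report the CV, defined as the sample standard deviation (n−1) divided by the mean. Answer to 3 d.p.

n = 7, Σ = 2973, M = 424.7143
Σ(x−M)² = 15365.429; s = √(15365.429/6) = 50.6054
CV = 50.6054 / 424.7143 = 0.11915

0.119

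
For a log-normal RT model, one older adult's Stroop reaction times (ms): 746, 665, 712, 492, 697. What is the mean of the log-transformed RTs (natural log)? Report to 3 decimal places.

6.486

ln(RT): 6.6147, 6.4998, 6.5681, 6.1985, 6.5468
Σ ln(RT) = 32.4279
Mean = 32.4279/5 = 6.48557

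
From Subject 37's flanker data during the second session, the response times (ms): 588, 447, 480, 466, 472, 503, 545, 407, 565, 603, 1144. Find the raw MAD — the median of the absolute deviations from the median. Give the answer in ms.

Sorted: 407, 447, 466, 472, 480, 503, 545, 565, 588, 603, 1144 → median = 503
|x − 503|: 85, 56, 23, 37, 31, 0, 42, 96, 62, 100, 641
Sorted deviations: 0, 23, 31, 37, 42, 56, 62, 85, 96, 100, 641 → MAD = 56

56 ms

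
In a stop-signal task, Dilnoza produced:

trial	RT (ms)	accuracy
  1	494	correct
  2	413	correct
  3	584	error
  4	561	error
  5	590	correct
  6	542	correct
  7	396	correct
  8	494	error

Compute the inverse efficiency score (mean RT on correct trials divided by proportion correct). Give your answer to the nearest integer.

Correct trials (n=5): 494, 413, 590, 542, 396
Mean correct RT = 2435/5 = 487.0000 ms
Proportion correct = 5/8
IES = 487.0000 / (5/8) = 779.200 ms

779 ms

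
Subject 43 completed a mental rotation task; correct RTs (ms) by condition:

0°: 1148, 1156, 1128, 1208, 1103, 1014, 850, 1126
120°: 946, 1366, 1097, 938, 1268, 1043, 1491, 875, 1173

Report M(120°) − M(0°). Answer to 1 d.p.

M(0°) = 8733/8 = 1091.625
M(120°) = 10197/9 = 1133.000
Difference = 1133.000 − 1091.625 = 41.375 ms

41.4 ms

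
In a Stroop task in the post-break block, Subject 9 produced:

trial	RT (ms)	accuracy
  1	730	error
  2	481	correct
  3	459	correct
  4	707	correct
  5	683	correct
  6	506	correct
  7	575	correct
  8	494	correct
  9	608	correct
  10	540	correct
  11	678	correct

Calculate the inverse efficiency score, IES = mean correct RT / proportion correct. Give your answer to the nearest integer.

630 ms

Correct trials (n=10): 481, 459, 707, 683, 506, 575, 494, 608, 540, 678
Mean correct RT = 5731/10 = 573.1000 ms
Proportion correct = 10/11
IES = 573.1000 / (10/11) = 630.410 ms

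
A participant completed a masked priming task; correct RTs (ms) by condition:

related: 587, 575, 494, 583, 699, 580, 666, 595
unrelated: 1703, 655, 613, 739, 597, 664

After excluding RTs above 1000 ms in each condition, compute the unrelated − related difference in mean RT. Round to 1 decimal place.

56.2 ms

unrelated: exclude 1703
M(related) = 4779/8 = 597.375
M(unrelated) = 3268/5 = 653.600
Difference = 653.600 − 597.375 = 56.225 ms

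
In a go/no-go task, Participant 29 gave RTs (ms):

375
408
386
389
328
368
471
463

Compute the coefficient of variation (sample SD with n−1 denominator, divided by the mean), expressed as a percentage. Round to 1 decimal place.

n = 8, Σ = 3188, M = 398.5000
Σ(x−M)² = 16206.000; s = √(16206.000/7) = 48.1159
CV = 48.1159 / 398.5000 = 0.12074 = 12.074%

12.1%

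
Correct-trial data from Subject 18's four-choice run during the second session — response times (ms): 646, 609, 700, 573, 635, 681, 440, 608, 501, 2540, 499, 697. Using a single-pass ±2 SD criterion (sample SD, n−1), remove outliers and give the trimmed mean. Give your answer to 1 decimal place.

599.0 ms

n = 12, ΣRT = 9129, M = 760.750
Σ(x−M)² = 3529300.25; s = √(3529300.25/11) = 566.432
Cutoffs: 760.750 ± 2·566.432 → [-372.1, 1893.6]
Outside: 2540 → excluded.
Retained (n=11): Σ = 6589, mean = 6589/11 = 599.000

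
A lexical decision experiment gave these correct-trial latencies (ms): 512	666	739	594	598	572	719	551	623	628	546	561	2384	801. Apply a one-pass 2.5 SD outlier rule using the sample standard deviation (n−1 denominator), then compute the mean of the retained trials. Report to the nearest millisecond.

n = 14, ΣRT = 10494, M = 749.571
Σ(x−M)² = 2964411.43; s = √(2964411.43/13) = 477.527
Cutoffs: 749.571 ± 2.5·477.527 → [-444.2, 1943.4]
Outside: 2384 → excluded.
Retained (n=13): Σ = 8110, mean = 8110/13 = 623.846

624 ms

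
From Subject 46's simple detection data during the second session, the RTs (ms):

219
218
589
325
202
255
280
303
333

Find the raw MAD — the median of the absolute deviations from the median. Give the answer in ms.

53 ms

Sorted: 202, 218, 219, 255, 280, 303, 325, 333, 589 → median = 280
|x − 280|: 61, 62, 309, 45, 78, 25, 0, 23, 53
Sorted deviations: 0, 23, 25, 45, 53, 61, 62, 78, 309 → MAD = 53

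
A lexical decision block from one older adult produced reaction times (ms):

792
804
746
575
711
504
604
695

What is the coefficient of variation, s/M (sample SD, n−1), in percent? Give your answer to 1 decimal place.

15.9%

n = 8, Σ = 5431, M = 678.8750
Σ(x−M)² = 81228.875; s = √(81228.875/7) = 107.7224
CV = 107.7224 / 678.8750 = 0.15868 = 15.868%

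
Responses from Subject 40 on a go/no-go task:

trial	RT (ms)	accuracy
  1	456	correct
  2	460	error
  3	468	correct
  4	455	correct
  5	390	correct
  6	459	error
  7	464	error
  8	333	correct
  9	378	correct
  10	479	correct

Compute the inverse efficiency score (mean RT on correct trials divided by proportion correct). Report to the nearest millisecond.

604 ms

Correct trials (n=7): 456, 468, 455, 390, 333, 378, 479
Mean correct RT = 2959/7 = 422.7143 ms
Proportion correct = 7/10
IES = 422.7143 / (7/10) = 603.878 ms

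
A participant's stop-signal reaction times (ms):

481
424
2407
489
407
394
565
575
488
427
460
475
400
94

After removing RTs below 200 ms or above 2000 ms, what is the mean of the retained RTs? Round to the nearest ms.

Excluded: 94, 2407
Retained (n=12): Σ = 5585
Mean = 5585/12 = 465.4167

465 ms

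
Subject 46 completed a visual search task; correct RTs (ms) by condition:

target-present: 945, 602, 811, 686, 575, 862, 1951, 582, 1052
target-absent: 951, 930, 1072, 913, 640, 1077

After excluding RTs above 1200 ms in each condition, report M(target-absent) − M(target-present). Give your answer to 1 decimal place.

target-present: exclude 1951
M(target-present) = 6115/8 = 764.375
M(target-absent) = 5583/6 = 930.500
Difference = 930.500 − 764.375 = 166.125 ms

166.1 ms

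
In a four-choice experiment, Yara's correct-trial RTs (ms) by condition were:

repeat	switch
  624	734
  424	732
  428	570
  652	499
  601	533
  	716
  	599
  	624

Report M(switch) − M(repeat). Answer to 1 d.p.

M(repeat) = 2729/5 = 545.800
M(switch) = 5007/8 = 625.875
Difference = 625.875 − 545.800 = 80.075 ms

80.1 ms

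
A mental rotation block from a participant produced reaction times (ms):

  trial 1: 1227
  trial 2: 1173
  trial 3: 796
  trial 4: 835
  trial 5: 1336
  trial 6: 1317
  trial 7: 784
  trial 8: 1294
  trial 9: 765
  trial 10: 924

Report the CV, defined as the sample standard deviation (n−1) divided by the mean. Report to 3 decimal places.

0.234

n = 10, Σ = 10451, M = 1045.1000
Σ(x−M)² = 537436.900; s = √(537436.900/9) = 244.3670
CV = 244.3670 / 1045.1000 = 0.23382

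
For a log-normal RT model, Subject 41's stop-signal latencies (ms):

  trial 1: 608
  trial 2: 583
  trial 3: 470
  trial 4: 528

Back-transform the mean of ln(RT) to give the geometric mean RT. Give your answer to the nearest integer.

ln(RT): 6.4102, 6.3682, 6.1527, 6.2691
Mean ln(RT) = 25.2002/4 = 6.30005
Geometric mean = exp(6.30005) = 544.60 ms

545 ms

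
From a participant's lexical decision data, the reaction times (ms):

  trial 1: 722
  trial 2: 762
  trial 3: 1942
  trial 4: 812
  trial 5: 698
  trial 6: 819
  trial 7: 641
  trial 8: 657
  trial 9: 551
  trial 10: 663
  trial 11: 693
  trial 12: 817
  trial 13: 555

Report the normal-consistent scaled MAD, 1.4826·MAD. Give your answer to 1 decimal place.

94.9 ms

Sorted: 551, 555, 641, 657, 663, 693, 698, 722, 762, 812, 817, 819, 1942 → median = 698
|x − 698| sorted: 0, 5, 24, 35, 41, 57, 64, 114, 119, 121, 143, 147, 1244 → MAD = 64
Robust SD ≈ 1.4826 × 64 = 94.886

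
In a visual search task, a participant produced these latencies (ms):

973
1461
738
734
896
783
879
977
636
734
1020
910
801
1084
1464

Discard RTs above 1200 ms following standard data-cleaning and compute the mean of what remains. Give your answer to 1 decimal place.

Excluded: 1461, 1464
Retained (n=13): Σ = 11165
Mean = 11165/13 = 858.8462

858.8 ms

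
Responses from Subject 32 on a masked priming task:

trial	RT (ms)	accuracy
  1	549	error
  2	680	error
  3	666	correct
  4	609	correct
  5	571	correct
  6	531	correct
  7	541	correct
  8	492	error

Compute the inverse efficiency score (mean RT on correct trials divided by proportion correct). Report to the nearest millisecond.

934 ms

Correct trials (n=5): 666, 609, 571, 531, 541
Mean correct RT = 2918/5 = 583.6000 ms
Proportion correct = 5/8
IES = 583.6000 / (5/8) = 933.760 ms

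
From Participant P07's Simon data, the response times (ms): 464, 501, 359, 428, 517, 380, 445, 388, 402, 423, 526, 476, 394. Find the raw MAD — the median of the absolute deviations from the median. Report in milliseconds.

Sorted: 359, 380, 388, 394, 402, 423, 428, 445, 464, 476, 501, 517, 526 → median = 428
|x − 428|: 36, 73, 69, 0, 89, 48, 17, 40, 26, 5, 98, 48, 34
Sorted deviations: 0, 5, 17, 26, 34, 36, 40, 48, 48, 69, 73, 89, 98 → MAD = 40

40 ms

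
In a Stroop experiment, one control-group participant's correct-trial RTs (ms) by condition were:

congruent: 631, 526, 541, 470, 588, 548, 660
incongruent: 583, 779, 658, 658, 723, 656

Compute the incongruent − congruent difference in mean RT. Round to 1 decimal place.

M(congruent) = 3964/7 = 566.286
M(incongruent) = 4057/6 = 676.167
Difference = 676.167 − 566.286 = 109.881 ms

109.9 ms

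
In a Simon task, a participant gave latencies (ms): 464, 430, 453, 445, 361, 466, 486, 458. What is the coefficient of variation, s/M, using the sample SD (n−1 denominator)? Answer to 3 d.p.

0.085

n = 8, Σ = 3563, M = 445.3750
Σ(x−M)² = 9995.875; s = √(9995.875/7) = 37.7887
CV = 37.7887 / 445.3750 = 0.08485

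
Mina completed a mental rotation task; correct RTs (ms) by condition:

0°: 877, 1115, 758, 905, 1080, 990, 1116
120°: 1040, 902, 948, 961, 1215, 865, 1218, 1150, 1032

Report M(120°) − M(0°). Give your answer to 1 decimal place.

59.5 ms

M(0°) = 6841/7 = 977.286
M(120°) = 9331/9 = 1036.778
Difference = 1036.778 − 977.286 = 59.492 ms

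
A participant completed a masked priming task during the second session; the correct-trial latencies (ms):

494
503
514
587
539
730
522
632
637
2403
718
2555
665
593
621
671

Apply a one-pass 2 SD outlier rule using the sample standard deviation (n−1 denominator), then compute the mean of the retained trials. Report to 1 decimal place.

n = 16, ΣRT = 13384, M = 836.500
Σ(x−M)² = 6258906.00; s = √(6258906.00/15) = 645.957
Cutoffs: 836.500 ± 2·645.957 → [-455.4, 2128.4]
Outside: 2403, 2555 → excluded.
Retained (n=14): Σ = 8426, mean = 8426/14 = 601.857

601.9 ms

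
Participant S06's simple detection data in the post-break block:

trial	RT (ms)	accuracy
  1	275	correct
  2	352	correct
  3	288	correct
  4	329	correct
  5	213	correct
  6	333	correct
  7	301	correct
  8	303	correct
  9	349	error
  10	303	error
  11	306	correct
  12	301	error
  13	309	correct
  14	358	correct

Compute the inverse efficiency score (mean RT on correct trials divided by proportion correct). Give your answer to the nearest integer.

Correct trials (n=11): 275, 352, 288, 329, 213, 333, 301, 303, 306, 309, 358
Mean correct RT = 3367/11 = 306.0909 ms
Proportion correct = 11/14
IES = 306.0909 / (11/14) = 389.570 ms

390 ms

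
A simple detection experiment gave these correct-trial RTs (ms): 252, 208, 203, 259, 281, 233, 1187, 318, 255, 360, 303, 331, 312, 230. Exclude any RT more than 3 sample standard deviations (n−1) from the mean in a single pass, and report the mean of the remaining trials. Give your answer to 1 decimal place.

n = 14, ΣRT = 4732, M = 338.000
Σ(x−M)² = 805224.00; s = √(805224.00/13) = 248.878
Cutoffs: 338.000 ± 3·248.878 → [-408.6, 1084.6]
Outside: 1187 → excluded.
Retained (n=13): Σ = 3545, mean = 3545/13 = 272.692

272.7 ms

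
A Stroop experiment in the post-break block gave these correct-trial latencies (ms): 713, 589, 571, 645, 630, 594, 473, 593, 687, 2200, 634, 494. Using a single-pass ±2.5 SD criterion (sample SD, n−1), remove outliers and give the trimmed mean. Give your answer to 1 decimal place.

602.1 ms

n = 12, ΣRT = 8823, M = 735.250
Σ(x−M)² = 2393320.25; s = √(2393320.25/11) = 466.449
Cutoffs: 735.250 ± 2.5·466.449 → [-430.9, 1901.4]
Outside: 2200 → excluded.
Retained (n=11): Σ = 6623, mean = 6623/11 = 602.091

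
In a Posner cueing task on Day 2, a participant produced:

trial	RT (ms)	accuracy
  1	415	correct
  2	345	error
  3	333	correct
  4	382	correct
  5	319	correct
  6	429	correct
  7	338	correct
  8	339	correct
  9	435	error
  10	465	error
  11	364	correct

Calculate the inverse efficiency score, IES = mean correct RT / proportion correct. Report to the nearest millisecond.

502 ms

Correct trials (n=8): 415, 333, 382, 319, 429, 338, 339, 364
Mean correct RT = 2919/8 = 364.8750 ms
Proportion correct = 8/11
IES = 364.8750 / (8/11) = 501.703 ms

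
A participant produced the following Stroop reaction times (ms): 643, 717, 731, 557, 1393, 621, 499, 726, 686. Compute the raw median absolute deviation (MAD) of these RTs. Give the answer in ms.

Sorted: 499, 557, 621, 643, 686, 717, 726, 731, 1393 → median = 686
|x − 686|: 43, 31, 45, 129, 707, 65, 187, 40, 0
Sorted deviations: 0, 31, 40, 43, 45, 65, 129, 187, 707 → MAD = 45

45 ms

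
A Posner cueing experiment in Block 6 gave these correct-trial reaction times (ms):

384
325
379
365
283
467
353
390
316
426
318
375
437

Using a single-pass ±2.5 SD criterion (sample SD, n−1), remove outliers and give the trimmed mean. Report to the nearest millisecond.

n = 13, ΣRT = 4818, M = 370.615
Σ(x−M)² = 33259.08; s = √(33259.08/12) = 52.646
Cutoffs: 370.615 ± 2.5·52.646 → [239.0, 502.2]
No RTs fall outside the cutoffs; all 13 retained. Mean = 4818/13 = 370.615

371 ms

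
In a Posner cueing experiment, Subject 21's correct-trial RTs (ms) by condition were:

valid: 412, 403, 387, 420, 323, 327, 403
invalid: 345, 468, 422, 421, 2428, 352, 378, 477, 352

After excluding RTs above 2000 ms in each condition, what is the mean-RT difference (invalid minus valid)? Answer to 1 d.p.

invalid: exclude 2428
M(valid) = 2675/7 = 382.143
M(invalid) = 3215/8 = 401.875
Difference = 401.875 − 382.143 = 19.732 ms

19.7 ms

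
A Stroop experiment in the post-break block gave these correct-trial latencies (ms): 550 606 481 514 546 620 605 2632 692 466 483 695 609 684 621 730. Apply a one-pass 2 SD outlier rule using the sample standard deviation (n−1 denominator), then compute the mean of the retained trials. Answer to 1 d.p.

n = 16, ΣRT = 11534, M = 720.875
Σ(x−M)² = 3996297.75; s = √(3996297.75/15) = 516.159
Cutoffs: 720.875 ± 2·516.159 → [-311.4, 1753.2]
Outside: 2632 → excluded.
Retained (n=15): Σ = 8902, mean = 8902/15 = 593.467

593.5 ms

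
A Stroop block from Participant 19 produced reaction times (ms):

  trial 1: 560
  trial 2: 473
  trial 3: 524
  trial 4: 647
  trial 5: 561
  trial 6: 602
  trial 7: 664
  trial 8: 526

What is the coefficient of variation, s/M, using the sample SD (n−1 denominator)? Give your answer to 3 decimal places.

n = 8, Σ = 4557, M = 569.6250
Σ(x−M)² = 29429.875; s = √(29429.875/7) = 64.8403
CV = 64.8403 / 569.6250 = 0.11383

0.114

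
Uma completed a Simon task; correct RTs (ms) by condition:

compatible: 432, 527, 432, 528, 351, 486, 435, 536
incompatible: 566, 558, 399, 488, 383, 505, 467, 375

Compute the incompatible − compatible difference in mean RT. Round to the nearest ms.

2 ms

M(compatible) = 3727/8 = 465.875
M(incompatible) = 3741/8 = 467.625
Difference = 467.625 − 465.875 = 1.750 ms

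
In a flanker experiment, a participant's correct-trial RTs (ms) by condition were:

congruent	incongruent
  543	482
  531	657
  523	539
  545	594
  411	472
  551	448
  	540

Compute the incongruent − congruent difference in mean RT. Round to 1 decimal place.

15.8 ms

M(congruent) = 3104/6 = 517.333
M(incongruent) = 3732/7 = 533.143
Difference = 533.143 − 517.333 = 15.810 ms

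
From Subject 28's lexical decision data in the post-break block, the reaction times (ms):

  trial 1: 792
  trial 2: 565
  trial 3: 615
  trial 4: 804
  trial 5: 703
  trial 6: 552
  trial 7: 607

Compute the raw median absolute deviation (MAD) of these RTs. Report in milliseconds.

63 ms

Sorted: 552, 565, 607, 615, 703, 792, 804 → median = 615
|x − 615|: 177, 50, 0, 189, 88, 63, 8
Sorted deviations: 0, 8, 50, 63, 88, 177, 189 → MAD = 63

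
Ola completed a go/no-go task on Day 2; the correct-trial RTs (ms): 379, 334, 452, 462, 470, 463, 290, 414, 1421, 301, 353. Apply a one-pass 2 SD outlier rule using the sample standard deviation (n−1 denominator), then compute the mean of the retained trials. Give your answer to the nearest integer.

392 ms

n = 11, ΣRT = 5339, M = 485.364
Σ(x−M)² = 1006804.55; s = √(1006804.55/10) = 317.302
Cutoffs: 485.364 ± 2·317.302 → [-149.2, 1120.0]
Outside: 1421 → excluded.
Retained (n=10): Σ = 3918, mean = 3918/10 = 391.800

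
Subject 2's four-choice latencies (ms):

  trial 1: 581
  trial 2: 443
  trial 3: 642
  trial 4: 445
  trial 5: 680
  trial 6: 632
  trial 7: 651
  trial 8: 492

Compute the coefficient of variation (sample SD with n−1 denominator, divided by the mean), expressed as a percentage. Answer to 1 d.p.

17.0%

n = 8, Σ = 4566, M = 570.7500
Σ(x−M)² = 65643.500; s = √(65643.500/7) = 96.8382
CV = 96.8382 / 570.7500 = 0.16967 = 16.967%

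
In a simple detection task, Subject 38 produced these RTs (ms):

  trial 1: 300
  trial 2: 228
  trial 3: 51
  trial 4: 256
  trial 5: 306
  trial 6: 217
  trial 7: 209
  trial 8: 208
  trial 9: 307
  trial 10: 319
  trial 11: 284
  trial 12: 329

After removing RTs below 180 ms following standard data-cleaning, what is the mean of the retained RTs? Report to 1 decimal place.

Excluded: 51
Retained (n=11): Σ = 2963
Mean = 2963/11 = 269.3636

269.4 ms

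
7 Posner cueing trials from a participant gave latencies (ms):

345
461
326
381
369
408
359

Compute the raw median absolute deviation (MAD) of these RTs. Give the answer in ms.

24 ms

Sorted: 326, 345, 359, 369, 381, 408, 461 → median = 369
|x − 369|: 24, 92, 43, 12, 0, 39, 10
Sorted deviations: 0, 10, 12, 24, 39, 43, 92 → MAD = 24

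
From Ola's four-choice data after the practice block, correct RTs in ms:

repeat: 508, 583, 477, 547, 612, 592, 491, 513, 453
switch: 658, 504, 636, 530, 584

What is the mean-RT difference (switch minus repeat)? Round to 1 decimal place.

51.7 ms

M(repeat) = 4776/9 = 530.667
M(switch) = 2912/5 = 582.400
Difference = 582.400 − 530.667 = 51.733 ms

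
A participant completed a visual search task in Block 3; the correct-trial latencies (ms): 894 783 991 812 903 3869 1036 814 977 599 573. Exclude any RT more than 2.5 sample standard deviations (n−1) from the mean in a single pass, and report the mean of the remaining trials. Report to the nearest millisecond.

838 ms

n = 11, ΣRT = 12251, M = 1113.727
Σ(x−M)² = 8571598.18; s = √(8571598.18/10) = 925.829
Cutoffs: 1113.727 ± 2.5·925.829 → [-1200.8, 3428.3]
Outside: 3869 → excluded.
Retained (n=10): Σ = 8382, mean = 8382/10 = 838.200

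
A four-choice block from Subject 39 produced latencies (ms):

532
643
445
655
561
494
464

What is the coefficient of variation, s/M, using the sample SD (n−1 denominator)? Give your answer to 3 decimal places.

0.153

n = 7, Σ = 3794, M = 542.0000
Σ(x−M)² = 41228.000; s = √(41228.000/6) = 82.8935
CV = 82.8935 / 542.0000 = 0.15294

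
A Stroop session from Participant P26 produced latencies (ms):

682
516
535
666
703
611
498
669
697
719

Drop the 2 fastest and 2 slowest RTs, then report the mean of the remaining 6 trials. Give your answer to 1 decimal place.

Sorted: 498, 516, 535, 611, 666, 669, 682, 697, 703, 719
Drop lowest 2 (498, 516) and highest 2 (703, 719)
Remaining (n=6): Σ = 3860, mean = 3860/6 = 643.333

643.3 ms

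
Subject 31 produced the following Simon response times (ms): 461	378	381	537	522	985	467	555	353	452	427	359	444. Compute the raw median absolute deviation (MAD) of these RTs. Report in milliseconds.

Sorted: 353, 359, 378, 381, 427, 444, 452, 461, 467, 522, 537, 555, 985 → median = 452
|x − 452|: 9, 74, 71, 85, 70, 533, 15, 103, 99, 0, 25, 93, 8
Sorted deviations: 0, 8, 9, 15, 25, 70, 71, 74, 85, 93, 99, 103, 533 → MAD = 71

71 ms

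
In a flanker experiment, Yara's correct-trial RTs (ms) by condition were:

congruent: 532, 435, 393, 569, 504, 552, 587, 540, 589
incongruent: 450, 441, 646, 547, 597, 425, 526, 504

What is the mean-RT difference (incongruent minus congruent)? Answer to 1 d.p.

M(congruent) = 4701/9 = 522.333
M(incongruent) = 4136/8 = 517.000
Difference = 517.000 − 522.333 = -5.333 ms

-5.3 ms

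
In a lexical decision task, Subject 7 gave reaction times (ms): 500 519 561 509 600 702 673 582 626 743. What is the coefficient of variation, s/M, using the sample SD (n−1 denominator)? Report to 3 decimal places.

0.140

n = 10, Σ = 6015, M = 601.5000
Σ(x−M)² = 63522.500; s = √(63522.500/9) = 84.0122
CV = 84.0122 / 601.5000 = 0.13967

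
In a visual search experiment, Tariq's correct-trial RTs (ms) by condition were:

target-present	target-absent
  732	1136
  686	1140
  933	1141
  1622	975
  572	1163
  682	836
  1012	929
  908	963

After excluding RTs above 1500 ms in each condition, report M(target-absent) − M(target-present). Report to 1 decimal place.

246.1 ms

target-present: exclude 1622
M(target-present) = 5525/7 = 789.286
M(target-absent) = 8283/8 = 1035.375
Difference = 1035.375 − 789.286 = 246.089 ms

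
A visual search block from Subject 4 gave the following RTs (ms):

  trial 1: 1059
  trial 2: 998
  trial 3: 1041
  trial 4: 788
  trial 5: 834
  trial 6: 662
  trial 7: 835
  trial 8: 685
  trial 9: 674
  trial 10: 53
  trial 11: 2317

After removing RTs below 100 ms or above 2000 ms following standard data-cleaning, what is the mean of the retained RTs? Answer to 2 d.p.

Excluded: 53, 2317
Retained (n=9): Σ = 7576
Mean = 7576/9 = 841.7778

841.78 ms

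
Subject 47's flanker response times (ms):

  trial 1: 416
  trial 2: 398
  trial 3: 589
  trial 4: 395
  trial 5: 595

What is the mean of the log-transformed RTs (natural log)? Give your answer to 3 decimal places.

ln(RT): 6.0307, 5.9865, 6.3784, 5.9789, 6.3886
Σ ln(RT) = 30.7630
Mean = 30.7630/5 = 6.15260

6.153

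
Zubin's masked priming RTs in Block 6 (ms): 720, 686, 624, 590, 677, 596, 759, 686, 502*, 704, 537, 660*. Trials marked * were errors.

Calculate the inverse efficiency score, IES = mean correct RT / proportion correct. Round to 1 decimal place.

Correct trials (n=10): 720, 686, 624, 590, 677, 596, 759, 686, 704, 537
Mean correct RT = 6579/10 = 657.9000 ms
Proportion correct = 10/12
IES = 657.9000 / (10/12) = 789.480 ms

789.5 ms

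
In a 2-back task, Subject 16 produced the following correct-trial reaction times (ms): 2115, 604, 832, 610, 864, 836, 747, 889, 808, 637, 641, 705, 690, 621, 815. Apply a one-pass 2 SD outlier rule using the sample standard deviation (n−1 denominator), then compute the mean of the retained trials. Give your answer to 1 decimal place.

735.6 ms

n = 15, ΣRT = 12414, M = 827.600
Σ(x−M)² = 1914765.60; s = √(1914765.60/14) = 369.823
Cutoffs: 827.600 ± 2·369.823 → [88.0, 1567.2]
Outside: 2115 → excluded.
Retained (n=14): Σ = 10299, mean = 10299/14 = 735.643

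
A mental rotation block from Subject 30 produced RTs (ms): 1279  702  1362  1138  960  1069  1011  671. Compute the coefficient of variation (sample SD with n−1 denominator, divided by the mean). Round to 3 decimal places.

0.241

n = 8, Σ = 8192, M = 1024.0000
Σ(x−M)² = 426848.000; s = √(426848.000/7) = 246.9378
CV = 246.9378 / 1024.0000 = 0.24115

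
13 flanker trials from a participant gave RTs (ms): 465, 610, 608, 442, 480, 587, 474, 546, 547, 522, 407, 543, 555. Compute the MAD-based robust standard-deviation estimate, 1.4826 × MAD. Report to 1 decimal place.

Sorted: 407, 442, 465, 474, 480, 522, 543, 546, 547, 555, 587, 608, 610 → median = 543
|x − 543| sorted: 0, 3, 4, 12, 21, 44, 63, 65, 67, 69, 78, 101, 136 → MAD = 63
Robust SD ≈ 1.4826 × 63 = 93.404

93.4 ms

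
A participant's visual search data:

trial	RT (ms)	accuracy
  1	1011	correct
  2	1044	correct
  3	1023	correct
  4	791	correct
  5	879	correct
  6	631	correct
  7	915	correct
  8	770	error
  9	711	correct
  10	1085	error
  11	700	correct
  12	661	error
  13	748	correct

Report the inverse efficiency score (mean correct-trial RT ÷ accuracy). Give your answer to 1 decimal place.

1098.9 ms

Correct trials (n=10): 1011, 1044, 1023, 791, 879, 631, 915, 711, 700, 748
Mean correct RT = 8453/10 = 845.3000 ms
Proportion correct = 10/13
IES = 845.3000 / (10/13) = 1098.890 ms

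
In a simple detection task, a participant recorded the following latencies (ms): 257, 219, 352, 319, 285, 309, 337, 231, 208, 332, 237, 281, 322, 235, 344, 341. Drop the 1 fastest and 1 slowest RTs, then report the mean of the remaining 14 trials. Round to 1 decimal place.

289.2 ms

Sorted: 208, 219, 231, 235, 237, 257, 281, 285, 309, 319, 322, 332, 337, 341, 344, 352
Drop lowest 1 (208) and highest 1 (352)
Remaining (n=14): Σ = 4049, mean = 4049/14 = 289.214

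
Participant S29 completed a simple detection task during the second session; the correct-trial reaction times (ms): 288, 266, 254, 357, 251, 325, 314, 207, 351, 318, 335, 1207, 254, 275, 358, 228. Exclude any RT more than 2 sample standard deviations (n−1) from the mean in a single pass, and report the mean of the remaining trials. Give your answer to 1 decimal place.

292.1 ms

n = 16, ΣRT = 5588, M = 349.250
Σ(x−M)² = 817815.00; s = √(817815.00/15) = 233.497
Cutoffs: 349.250 ± 2·233.497 → [-117.7, 816.2]
Outside: 1207 → excluded.
Retained (n=15): Σ = 4381, mean = 4381/15 = 292.067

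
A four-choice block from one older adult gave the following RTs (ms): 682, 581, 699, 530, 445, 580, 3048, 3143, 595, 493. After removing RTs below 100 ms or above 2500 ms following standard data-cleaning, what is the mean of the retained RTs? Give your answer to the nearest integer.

576 ms

Excluded: 3048, 3143
Retained (n=8): Σ = 4605
Mean = 4605/8 = 575.6250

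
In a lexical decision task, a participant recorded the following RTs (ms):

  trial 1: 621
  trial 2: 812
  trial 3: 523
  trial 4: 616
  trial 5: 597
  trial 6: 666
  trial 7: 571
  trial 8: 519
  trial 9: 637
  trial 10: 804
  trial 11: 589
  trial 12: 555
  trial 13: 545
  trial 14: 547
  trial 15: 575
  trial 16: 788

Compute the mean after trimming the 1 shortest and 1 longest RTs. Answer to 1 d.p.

Sorted: 519, 523, 545, 547, 555, 571, 575, 589, 597, 616, 621, 637, 666, 788, 804, 812
Drop lowest 1 (519) and highest 1 (812)
Remaining (n=14): Σ = 8634, mean = 8634/14 = 616.714

616.7 ms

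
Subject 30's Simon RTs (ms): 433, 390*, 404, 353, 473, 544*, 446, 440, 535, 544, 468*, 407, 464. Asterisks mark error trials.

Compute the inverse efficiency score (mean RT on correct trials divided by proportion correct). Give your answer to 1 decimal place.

584.9 ms

Correct trials (n=10): 433, 404, 353, 473, 446, 440, 535, 544, 407, 464
Mean correct RT = 4499/10 = 449.9000 ms
Proportion correct = 10/13
IES = 449.9000 / (10/13) = 584.870 ms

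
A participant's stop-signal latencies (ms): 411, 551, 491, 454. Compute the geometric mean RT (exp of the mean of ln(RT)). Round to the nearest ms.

474 ms

ln(RT): 6.0186, 6.3117, 6.1964, 6.1181
Mean ln(RT) = 24.6449/4 = 6.16122
Geometric mean = exp(6.16122) = 474.00 ms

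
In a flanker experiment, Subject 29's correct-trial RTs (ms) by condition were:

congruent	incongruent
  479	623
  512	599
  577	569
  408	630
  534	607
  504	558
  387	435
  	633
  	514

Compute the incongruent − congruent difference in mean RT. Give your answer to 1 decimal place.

88.4 ms

M(congruent) = 3401/7 = 485.857
M(incongruent) = 5168/9 = 574.222
Difference = 574.222 − 485.857 = 88.365 ms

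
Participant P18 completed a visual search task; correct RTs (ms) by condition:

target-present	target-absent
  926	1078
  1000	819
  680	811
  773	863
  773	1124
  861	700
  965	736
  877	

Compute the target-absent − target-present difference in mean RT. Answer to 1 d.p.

M(target-present) = 6855/8 = 856.875
M(target-absent) = 6131/7 = 875.857
Difference = 875.857 − 856.875 = 18.982 ms

19.0 ms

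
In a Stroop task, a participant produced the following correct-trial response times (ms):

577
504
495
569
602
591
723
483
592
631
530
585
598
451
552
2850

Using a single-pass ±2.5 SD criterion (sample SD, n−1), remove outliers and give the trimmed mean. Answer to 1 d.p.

n = 16, ΣRT = 11333, M = 708.312
Σ(x−M)² = 4956087.44; s = √(4956087.44/15) = 574.809
Cutoffs: 708.312 ± 2.5·574.809 → [-728.7, 2145.3]
Outside: 2850 → excluded.
Retained (n=15): Σ = 8483, mean = 8483/15 = 565.533

565.5 ms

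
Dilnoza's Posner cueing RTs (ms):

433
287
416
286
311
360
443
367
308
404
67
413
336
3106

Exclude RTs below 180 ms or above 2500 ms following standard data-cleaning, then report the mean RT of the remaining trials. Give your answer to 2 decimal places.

Excluded: 67, 3106
Retained (n=12): Σ = 4364
Mean = 4364/12 = 363.6667

363.67 ms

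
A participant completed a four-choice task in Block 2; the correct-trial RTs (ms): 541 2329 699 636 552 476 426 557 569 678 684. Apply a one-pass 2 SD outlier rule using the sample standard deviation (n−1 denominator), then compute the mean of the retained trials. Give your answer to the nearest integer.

582 ms

n = 11, ΣRT = 8147, M = 740.636
Σ(x−M)² = 2850360.55; s = √(2850360.55/10) = 533.888
Cutoffs: 740.636 ± 2·533.888 → [-327.1, 1808.4]
Outside: 2329 → excluded.
Retained (n=10): Σ = 5818, mean = 5818/10 = 581.800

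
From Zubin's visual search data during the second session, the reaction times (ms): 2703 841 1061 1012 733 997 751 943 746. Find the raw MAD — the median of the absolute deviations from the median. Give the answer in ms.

118 ms

Sorted: 733, 746, 751, 841, 943, 997, 1012, 1061, 2703 → median = 943
|x − 943|: 1760, 102, 118, 69, 210, 54, 192, 0, 197
Sorted deviations: 0, 54, 69, 102, 118, 192, 197, 210, 1760 → MAD = 118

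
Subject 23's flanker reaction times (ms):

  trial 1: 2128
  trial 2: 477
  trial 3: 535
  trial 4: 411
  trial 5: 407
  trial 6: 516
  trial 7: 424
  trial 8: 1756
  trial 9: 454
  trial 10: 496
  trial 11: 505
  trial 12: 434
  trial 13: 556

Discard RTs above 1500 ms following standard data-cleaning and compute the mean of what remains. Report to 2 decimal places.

Excluded: 1756, 2128
Retained (n=11): Σ = 5215
Mean = 5215/11 = 474.0909

474.09 ms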